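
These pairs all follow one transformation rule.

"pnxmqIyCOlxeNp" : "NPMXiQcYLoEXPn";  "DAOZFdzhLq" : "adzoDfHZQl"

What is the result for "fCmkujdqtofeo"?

cFKMJUQDOTEFO

In each case the input is transformed by: flip the case of every letter, then swap each adjacent pair of characters (1↔2, 3↔4, ...).
"fCmkujdqtofeo" → "FcMKUJDQTOFEO" → "cFKMJUQDOTEFO".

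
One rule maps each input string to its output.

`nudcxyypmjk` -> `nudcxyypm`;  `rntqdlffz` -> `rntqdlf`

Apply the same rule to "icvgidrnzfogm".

Looking at the pairs, the operation is to delete the last 2 characters.
Applying that to "icvgidrnzfogm" gives "icvgidrnzfo".

icvgidrnzfo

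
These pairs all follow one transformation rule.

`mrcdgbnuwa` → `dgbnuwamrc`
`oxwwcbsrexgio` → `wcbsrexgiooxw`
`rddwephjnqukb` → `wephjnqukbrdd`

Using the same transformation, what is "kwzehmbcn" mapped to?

ehmbcnkwz

The transformation: move the first 3 characters to the end (rotate left by 3).
Applying that to "kwzehmbcn" gives "ehmbcnkwz".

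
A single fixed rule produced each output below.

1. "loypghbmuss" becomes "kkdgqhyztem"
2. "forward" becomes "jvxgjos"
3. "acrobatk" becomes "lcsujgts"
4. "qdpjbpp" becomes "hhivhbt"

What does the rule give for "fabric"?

auxstj

In each case the input is transformed by: shift every letter 8 places backward in the alphabet (wrapping around), then move the last 2 characters to the front (rotate right by 2).
Applying both steps to "fabric": "xstjau", then "auxstj".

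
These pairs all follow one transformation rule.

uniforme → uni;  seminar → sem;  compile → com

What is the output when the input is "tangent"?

tan

Rule — keep only the first 3 characters.
"tangent" → "tan".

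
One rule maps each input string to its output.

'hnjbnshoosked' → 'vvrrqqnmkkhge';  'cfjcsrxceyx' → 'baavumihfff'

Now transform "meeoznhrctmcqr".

The transformation: sort the characters into reverse alphabetical order, then shift every letter 3 places forward in the alphabet (wrapping around).
On "meeoznhrctmcqr": the first step gives "ztrrqonmmheecc", and the second then gives "cwuutrqppkhhff".

cwuutrqppkhhff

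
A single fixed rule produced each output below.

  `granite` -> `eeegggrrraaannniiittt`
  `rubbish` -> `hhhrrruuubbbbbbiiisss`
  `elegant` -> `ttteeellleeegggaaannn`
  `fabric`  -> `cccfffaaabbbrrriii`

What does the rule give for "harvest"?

Each output is the input with this applied: repeat every character 3 times, then move the last 3 characters to the front (rotate right by 3).
"harvest" → "ttthhhaaarrrvvveeesss".

ttthhhaaarrrvvveeesss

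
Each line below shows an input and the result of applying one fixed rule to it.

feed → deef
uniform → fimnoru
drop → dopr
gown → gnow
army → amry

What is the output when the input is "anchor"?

achnor

Each output is the input with this applied: sort the characters into alphabetical order.
Applying that to "anchor" gives "achnor".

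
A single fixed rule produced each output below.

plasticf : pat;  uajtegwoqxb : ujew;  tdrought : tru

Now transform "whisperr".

The rule is to delete the last 3 characters, then keep every other character starting from the first (positions 1st, 3rd, 5th, ...).
For "whisperr", step one produces "whisp"; step two turns that into "wip".

wip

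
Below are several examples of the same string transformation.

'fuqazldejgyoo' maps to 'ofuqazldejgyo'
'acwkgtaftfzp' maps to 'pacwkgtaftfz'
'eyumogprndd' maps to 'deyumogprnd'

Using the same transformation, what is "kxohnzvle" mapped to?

ekxohnzvl

The pattern: move the last character to the front.
Doing the same to "kxohnzvle": "ekxohnzvl".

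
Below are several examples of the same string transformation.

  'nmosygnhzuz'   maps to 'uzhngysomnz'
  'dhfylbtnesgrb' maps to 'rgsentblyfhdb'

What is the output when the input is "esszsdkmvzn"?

Rule — move the last character to the front, then reverse the string.
So "esszsdkmvzn" becomes "zvmkdszssen".

zvmkdszssen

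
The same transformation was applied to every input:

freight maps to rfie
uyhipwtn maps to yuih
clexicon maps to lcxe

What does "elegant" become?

Looking at the pairs, the operation is to swap each adjacent pair of characters (1↔2, 3↔4, ...), then keep only the first 4 characters.
"elegant" → "legenat" → "lege".

lege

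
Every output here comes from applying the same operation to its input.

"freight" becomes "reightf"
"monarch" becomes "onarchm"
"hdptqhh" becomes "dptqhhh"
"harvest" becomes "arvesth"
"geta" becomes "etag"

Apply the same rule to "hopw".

opwh

The transformation: move the first character to the end.
Applying that to "hopw" gives "opwh".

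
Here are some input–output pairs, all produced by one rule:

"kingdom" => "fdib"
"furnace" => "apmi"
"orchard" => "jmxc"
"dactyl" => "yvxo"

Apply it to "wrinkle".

rmdi

In each case the input is transformed by: shift every letter 5 places backward in the alphabet (wrapping around), then keep only the first 4 characters.
Starting from "wrinkle": after the first operation, "rmdifgz"; after the second, "rmdi".
(Check on "dactyl": → "yvxotg" → "yvxo" ✓)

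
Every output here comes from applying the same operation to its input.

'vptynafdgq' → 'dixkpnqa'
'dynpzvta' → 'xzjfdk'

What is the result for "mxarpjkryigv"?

The transformation: delete the first 2 characters, then shift every letter 10 places forward in the alphabet (wrapping around).
On "mxarpjkryigv": the first step gives "arpjkryigv", and the second then gives "kbztubisqf".

kbztubisqf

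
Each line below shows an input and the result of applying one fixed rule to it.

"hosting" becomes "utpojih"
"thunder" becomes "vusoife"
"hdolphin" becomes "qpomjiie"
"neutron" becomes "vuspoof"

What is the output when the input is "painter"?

usqojfb

Rule — sort the characters into reverse alphabetical order, then shift every letter 1 place forward in the alphabet (wrapping around).
Applying that to "painter" gives "usqojfb".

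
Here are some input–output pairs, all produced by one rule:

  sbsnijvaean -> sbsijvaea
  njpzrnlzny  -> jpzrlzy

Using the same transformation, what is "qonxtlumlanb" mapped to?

qoxtlumlab

In each case the input is transformed by: remove every "n".
So "qonxtlumlanb" becomes "qoxtlumlab".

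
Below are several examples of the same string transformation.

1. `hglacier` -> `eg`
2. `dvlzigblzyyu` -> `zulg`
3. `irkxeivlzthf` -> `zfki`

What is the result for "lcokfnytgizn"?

Each output is the input with this applied: swap the front and back halves of the string, then keep one character in every 3, starting at position 3 (positions 3rd, 6th, 9th, ...).
Working it through for "lcokfnytgizn": intermediate "ytgiznlcokfn", final "gnon".

gnon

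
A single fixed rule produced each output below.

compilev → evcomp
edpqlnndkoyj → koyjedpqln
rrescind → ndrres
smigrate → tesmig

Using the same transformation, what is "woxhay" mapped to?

What's happening: swap the front and back halves of the string, then delete the first 2 characters.
"woxhay" → "haywox" → "ywox".

ywox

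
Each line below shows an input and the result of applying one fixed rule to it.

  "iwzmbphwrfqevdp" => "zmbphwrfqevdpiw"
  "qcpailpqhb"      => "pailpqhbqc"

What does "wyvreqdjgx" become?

vreqdjgxwy

The transformation: move the first 2 characters to the end (rotate left by 2).
"wyvreqdjgx" → "vreqdjgxwy".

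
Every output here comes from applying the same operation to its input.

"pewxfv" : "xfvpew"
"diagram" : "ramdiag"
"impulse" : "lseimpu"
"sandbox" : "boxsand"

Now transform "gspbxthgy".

In each case the input is transformed by: move the last 3 characters to the front (rotate right by 3).
On "gspbxthgy" that produces "hgygspbxt".

hgygspbxt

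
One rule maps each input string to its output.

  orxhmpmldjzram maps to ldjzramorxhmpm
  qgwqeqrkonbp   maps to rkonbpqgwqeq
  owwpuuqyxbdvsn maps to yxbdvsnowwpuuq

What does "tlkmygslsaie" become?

slsaietlkmyg

The rule is to swap the front and back halves of the string.
On "tlkmygslsaie" that produces "slsaietlkmyg".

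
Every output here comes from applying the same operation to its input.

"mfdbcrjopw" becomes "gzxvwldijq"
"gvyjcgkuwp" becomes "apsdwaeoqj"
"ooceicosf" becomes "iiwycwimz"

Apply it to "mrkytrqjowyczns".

glesnlkdiqswthm

The pattern: shift every letter 6 places backward in the alphabet (wrapping around).
Doing the same to "mrkytrqjowyczns": "glesnlkdiqswthm".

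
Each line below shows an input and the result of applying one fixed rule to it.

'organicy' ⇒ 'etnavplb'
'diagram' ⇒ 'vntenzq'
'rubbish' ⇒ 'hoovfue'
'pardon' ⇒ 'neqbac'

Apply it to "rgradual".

tenqhnye

Each output is the input with this applied: shift every letter 13 places forward in the alphabet (wrapping around) — i.e. ROT13, then move the first character to the end.
On "rgradual": the first step gives "etenqhny", and the second then gives "tenqhnye".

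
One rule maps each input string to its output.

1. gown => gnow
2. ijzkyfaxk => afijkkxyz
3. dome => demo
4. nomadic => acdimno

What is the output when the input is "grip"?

What's happening: sort the characters into alphabetical order.
Doing the same to "grip": "gipr".

gipr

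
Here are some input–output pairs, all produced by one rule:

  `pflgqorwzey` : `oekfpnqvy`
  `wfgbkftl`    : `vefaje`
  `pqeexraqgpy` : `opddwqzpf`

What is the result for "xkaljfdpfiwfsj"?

wjzkiecoehve

Rule — delete the last 2 characters, then shift every letter 1 place backward in the alphabet (wrapping around).
For "xkaljfdpfiwfsj", step one produces "xkaljfdpfiwf"; step two turns that into "wjzkiecoehve".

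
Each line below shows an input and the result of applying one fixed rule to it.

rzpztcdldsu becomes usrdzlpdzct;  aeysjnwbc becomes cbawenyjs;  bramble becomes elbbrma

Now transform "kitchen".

nekhict

What's happening: move the last character to the front, then take characters alternately from the front and the back (1st, last, 2nd, 2nd-last, ...).
Applying that to "kitchen" gives "nekhict".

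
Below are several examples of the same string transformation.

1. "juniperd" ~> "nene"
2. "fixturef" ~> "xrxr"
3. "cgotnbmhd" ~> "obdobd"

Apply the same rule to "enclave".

cvcv

What's happening: keep one character in every 3, starting at position 3 (positions 3rd, 6th, 9th, ...), then write the whole string twice.
Working it through for "enclave": intermediate "cv", final "cvcv".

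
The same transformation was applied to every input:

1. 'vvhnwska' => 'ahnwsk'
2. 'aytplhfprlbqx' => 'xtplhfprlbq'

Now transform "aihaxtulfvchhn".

nhaxtulfvchh

What's happening: delete the first 2 characters, then move the last character to the front.
Working it through for "aihaxtulfvchhn": intermediate "haxtulfvchhn", final "nhaxtulfvchh".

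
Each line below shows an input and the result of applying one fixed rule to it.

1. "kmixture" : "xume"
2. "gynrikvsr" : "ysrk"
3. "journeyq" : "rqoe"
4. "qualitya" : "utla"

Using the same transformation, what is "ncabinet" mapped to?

tncb

The pattern: keep every other character starting from the second (positions 2nd, 4th, 6th, ...), then sort the characters into reverse alphabetical order.
Working it through for "ncabinet": intermediate "cbnt", final "tncb".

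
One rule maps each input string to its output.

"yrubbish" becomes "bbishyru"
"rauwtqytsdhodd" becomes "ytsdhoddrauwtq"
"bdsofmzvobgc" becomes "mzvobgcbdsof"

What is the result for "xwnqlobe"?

Rule — swap the front and back halves of the string, then move the last character to the front.
Working it through for "xwnqlobe": intermediate "lobexwnq", final "qlobexwn".

qlobexwn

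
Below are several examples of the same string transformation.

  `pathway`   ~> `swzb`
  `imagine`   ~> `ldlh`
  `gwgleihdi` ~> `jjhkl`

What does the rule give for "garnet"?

juh

The rule is to shift every letter 3 places forward in the alphabet (wrapping around), then keep every other character starting from the first (positions 1st, 3rd, 5th, ...).
Working it through for "garnet": intermediate "jduqhw", final "juh".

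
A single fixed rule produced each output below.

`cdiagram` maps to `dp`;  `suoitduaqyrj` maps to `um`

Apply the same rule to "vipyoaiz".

lc

The transformation: shift every letter 3 places forward in the alphabet (wrapping around), then keep only the last 2 characters.
On "vipyoaiz": the first step gives "ylsbrdlc", and the second then gives "lc".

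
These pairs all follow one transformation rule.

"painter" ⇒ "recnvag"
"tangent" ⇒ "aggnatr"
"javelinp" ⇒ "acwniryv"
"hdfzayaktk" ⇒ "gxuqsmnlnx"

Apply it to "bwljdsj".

fwojywq

Each output is the input with this applied: move the last 2 characters to the front (rotate right by 2), then shift every letter 13 places forward in the alphabet (wrapping around) — i.e. ROT13.
Starting from "bwljdsj": after the first operation, "sjbwljd"; after the second, "fwojywq".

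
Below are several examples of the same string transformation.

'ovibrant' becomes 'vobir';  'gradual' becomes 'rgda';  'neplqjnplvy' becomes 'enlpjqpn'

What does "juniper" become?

ujin

The pattern: delete the last 3 characters, then swap each adjacent pair of characters (1↔2, 3↔4, ...).
Applying that to "juniper" gives "ujin".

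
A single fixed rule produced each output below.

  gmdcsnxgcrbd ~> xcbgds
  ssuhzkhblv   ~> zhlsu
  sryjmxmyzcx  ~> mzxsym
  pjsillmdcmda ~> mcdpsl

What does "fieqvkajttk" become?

atkfev

Each output is the input with this applied: keep every other character starting from the first (positions 1st, 3rd, 5th, ...), then move the last 3 characters to the front (rotate right by 3).
On "fieqvkajttk": the first step gives "fevatk", and the second then gives "atkfev".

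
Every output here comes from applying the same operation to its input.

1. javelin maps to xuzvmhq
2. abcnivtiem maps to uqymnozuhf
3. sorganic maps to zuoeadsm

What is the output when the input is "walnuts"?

gfeimxz

What's happening: shift every letter 12 places forward in the alphabet (wrapping around), then move the last 3 characters to the front (rotate right by 3).
"walnuts" → "imxzgfe" → "gfeimxz".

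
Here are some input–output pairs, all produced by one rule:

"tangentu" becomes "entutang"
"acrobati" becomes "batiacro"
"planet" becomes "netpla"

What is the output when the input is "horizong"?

zonghori

The pattern: swap the front and back halves of the string.
Applying that to "horizong" gives "zonghori".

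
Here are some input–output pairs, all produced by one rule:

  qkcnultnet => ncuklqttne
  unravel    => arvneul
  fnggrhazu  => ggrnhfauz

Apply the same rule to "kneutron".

Rule — move the first 3 characters to the end (rotate left by 3), then take characters alternately from the front and the back (1st, last, 2nd, 2nd-last, ...).
For "kneutron", step one produces "utronkne"; step two turns that into "uetnrkon".

uetnrkon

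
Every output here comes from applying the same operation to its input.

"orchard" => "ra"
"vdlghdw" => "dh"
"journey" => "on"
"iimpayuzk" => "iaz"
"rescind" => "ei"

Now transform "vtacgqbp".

tgp

The rule is to keep one character in every 3, starting at position 2 (positions 2nd, 5th, 8th, ...).
For "vtacgqbp" the result is "tgp".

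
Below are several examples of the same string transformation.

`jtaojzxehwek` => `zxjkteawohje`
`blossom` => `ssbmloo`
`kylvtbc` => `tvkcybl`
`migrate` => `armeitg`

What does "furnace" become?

What's happening: take characters alternately from the front and the back (1st, last, 2nd, 2nd-last, ...), then move the last 2 characters to the front (rotate right by 2).
On "furnace": the first step gives "feucran", and the second then gives "anfeucr".

anfeucr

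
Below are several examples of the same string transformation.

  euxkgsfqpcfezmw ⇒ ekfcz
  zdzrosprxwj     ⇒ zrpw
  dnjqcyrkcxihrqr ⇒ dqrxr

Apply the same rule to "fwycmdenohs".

fceh

What's happening: keep one character in every 3, starting at position 1 (positions 1st, 4th, 7th, ...).
Doing the same to "fwycmdenohs": "fceh".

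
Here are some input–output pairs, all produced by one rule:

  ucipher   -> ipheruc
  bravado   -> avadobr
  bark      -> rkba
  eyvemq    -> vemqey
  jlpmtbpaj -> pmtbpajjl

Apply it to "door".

ordo

In each case the input is transformed by: move the first 2 characters to the end (rotate left by 2).
On "door" that produces "ordo".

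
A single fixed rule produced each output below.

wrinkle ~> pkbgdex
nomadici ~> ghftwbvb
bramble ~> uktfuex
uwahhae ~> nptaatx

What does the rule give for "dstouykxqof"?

wlmhnrdqjhy

The pattern: shift every letter 7 places backward in the alphabet (wrapping around).
So "dstouykxqof" becomes "wlmhnrdqjhy".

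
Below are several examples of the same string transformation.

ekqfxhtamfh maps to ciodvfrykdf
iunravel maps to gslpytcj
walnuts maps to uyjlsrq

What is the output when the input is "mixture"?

kgvrspc

The transformation: shift every letter 2 places backward in the alphabet (wrapping around).
Applying that to "mixture" gives "kgvrspc".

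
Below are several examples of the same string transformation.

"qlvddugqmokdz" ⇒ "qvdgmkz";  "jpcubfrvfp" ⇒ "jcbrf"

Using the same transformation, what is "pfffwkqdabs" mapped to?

The pattern: keep every other character starting from the first (positions 1st, 3rd, 5th, ...).
Applying that to "pfffwkqdabs" gives "pfwqas".

pfwqas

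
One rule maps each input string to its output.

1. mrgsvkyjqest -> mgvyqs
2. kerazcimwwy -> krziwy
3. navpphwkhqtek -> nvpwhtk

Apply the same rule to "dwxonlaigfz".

The rule is to keep every other character starting from the first (positions 1st, 3rd, 5th, ...).
On "dwxonlaigfz" that produces "dxnagz".

dxnagz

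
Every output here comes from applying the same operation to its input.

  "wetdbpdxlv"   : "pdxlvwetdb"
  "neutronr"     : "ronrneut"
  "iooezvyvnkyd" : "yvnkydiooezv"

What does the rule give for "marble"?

In each case the input is transformed by: swap the front and back halves of the string.
Applying that to "marble" gives "blemar".

blemar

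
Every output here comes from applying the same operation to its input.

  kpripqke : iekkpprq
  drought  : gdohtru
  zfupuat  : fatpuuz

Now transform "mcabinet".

The transformation: sort the characters into alphabetical order, then swap each adjacent pair of characters (1↔2, 3↔4, ...).
"mcabinet" → "baecmitn".
(Check on "drought": → "dghortu" → "gdohtru" ✓)

baecmitn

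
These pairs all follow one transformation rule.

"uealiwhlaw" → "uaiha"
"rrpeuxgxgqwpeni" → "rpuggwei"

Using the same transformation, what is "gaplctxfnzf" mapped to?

In each case the input is transformed by: keep every other character starting from the first (positions 1st, 3rd, 5th, ...).
Applying that to "gaplctxfnzf" gives "gpcxnf".

gpcxnf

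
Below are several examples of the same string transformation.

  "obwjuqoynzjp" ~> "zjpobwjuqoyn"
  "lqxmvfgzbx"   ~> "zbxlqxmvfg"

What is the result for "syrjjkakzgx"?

zgxsyrjjkak

Each output is the input with this applied: move the last 3 characters to the front (rotate right by 3).
Applying that to "syrjjkakzgx" gives "zgxsyrjjkak".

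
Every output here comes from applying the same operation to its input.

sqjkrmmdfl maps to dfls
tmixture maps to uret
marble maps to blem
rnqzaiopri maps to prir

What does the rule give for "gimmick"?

The rule is to move the last 3 characters to the front (rotate right by 3), then keep only the first 4 characters.
Applying both steps to "gimmick": "ickgimm", then "ickg".
(Check on "sqjkrmmdfl": → "dflsqjkrmm" → "dfls" ✓)

ickg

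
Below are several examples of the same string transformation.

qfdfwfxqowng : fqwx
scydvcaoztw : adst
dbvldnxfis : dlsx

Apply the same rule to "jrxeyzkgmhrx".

ehjk

What's happening: keep one character in every 3, starting at position 1 (positions 1st, 4th, 7th, ...), then sort the characters into alphabetical order.
Applying that to "jrxeyzkgmhrx" gives "ehjk".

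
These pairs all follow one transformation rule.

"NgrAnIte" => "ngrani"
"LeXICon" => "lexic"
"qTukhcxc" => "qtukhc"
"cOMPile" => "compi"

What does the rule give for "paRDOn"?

pard

Looking at the pairs, the operation is to delete the last 2 characters, then convert every letter to lowercase.
"paRDOn" → "paRD" → "pard".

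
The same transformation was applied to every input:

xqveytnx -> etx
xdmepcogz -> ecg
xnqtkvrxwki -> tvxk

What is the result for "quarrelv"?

The pattern: delete the first 3 characters, then keep every other character starting from the first (positions 1st, 3rd, 5th, ...).
On "quarrelv": the first step gives "rrelv", and the second then gives "rev".

rev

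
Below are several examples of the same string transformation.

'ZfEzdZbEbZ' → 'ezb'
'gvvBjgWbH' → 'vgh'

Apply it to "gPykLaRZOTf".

yao

In each case the input is transformed by: keep one character in every 3, starting at position 3 (positions 3rd, 6th, 9th, ...), then convert every letter to lowercase.
On "gPykLaRZOTf": the first step gives "yaO", and the second then gives "yao".
(Check on "gvvBjgWbH": → "vgH" → "vgh" ✓)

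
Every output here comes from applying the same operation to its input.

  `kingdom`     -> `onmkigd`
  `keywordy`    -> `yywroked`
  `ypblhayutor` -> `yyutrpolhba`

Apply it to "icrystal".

ytsrlica

The pattern: sort the characters into reverse alphabetical order.
So "icrystal" becomes "ytsrlica".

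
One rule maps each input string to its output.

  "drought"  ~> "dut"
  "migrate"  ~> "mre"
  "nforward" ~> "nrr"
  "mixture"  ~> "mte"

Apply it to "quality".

qly

The transformation: keep one character in every 3, starting at position 1 (positions 1st, 4th, 7th, ...).
For "quality" the result is "qly".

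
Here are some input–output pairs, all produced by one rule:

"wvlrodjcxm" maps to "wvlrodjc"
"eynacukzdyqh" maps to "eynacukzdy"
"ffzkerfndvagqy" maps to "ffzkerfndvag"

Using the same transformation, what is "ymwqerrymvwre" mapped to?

ymwqerrymvw

In each case the input is transformed by: delete the last 2 characters.
Doing the same to "ymwqerrymvwre": "ymwqerrymvw".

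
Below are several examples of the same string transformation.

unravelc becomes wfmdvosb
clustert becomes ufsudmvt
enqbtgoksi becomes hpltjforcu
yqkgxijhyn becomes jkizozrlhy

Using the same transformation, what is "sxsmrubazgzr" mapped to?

The rule is to swap the front and back halves of the string, then shift every letter 1 place forward in the alphabet (wrapping around).
Applying both steps to "sxsmrubazgzr": "bazgzrsxsmru", then "cbahastytnsv".

cbahastytnsv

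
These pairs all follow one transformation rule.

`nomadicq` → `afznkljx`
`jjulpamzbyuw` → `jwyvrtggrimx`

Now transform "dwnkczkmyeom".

What's happening: shift every letter 3 places backward in the alphabet (wrapping around), then swap the front and back halves of the string.
Working it through for "dwnkczkmyeom": intermediate "atkhzwhjvblj", final "hjvbljatkhzw".
(Check on "nomadicq": → "kljxafzn" → "afznkljx" ✓)

hjvbljatkhzw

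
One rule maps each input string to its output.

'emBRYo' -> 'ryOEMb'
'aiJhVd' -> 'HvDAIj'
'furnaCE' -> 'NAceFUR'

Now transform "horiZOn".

IzoNHOR

Looking at the pairs, the operation is to move the first 3 characters to the end (rotate left by 3), then flip the case of every letter.
Working it through for "horiZOn": intermediate "iZOnhor", final "IzoNHOR".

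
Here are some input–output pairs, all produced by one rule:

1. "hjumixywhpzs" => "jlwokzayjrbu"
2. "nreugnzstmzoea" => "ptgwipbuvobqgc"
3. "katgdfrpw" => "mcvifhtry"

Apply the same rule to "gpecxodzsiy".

The rule is to shift every letter 2 places forward in the alphabet (wrapping around).
On "gpecxodzsiy" that produces "irgezqfbuka".

irgezqfbuka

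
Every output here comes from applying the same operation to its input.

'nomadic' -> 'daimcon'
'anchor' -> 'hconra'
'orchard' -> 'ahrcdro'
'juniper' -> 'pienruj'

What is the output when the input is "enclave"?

The rule is to move the last 3 characters to the front (rotate right by 3), then take characters alternately from the front and the back (1st, last, 2nd, 2nd-last, ...).
Starting from "enclave": after the first operation, "aveencl"; after the second, "alvcene".
(Check on "anchor": → "horanc" → "hconra" ✓)

alvcene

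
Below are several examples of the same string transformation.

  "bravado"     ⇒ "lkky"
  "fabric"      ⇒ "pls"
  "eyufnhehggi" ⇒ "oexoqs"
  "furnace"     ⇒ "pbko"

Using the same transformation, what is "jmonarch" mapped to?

Each output is the input with this applied: shift every letter 10 places forward in the alphabet (wrapping around), then keep every other character starting from the first (positions 1st, 3rd, 5th, ...).
Applying both steps to "jmonarch": "twyxkbmr", then "tykm".
(Check on "eyufnhehggi": → "oiepxrorqqs" → "oexoqs" ✓)

tykm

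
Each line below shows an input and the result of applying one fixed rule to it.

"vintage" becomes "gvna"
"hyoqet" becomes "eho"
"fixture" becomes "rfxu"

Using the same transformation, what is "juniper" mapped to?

ejnp

The rule is to move the last 2 characters to the front (rotate right by 2), then keep every other character starting from the first (positions 1st, 3rd, 5th, ...).
Applying that to "juniper" gives "ejnp".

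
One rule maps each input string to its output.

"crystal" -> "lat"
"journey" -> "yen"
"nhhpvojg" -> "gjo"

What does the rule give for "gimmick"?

The pattern: reverse the string, then keep only the first 3 characters.
"gimmick" → "kcimmig" → "kci".
(Check on "crystal": → "latsyrc" → "lat" ✓)

kci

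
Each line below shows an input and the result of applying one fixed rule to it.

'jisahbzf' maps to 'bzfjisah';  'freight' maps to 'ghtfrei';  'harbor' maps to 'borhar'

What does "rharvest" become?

estrharv

What's happening: move the last 3 characters to the front (rotate right by 3).
So "rharvest" becomes "estrharv".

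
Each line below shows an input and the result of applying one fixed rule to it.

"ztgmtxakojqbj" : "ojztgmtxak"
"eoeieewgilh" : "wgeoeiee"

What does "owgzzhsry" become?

Looking at the pairs, the operation is to delete the last 3 characters, then move the last 2 characters to the front (rotate right by 2).
Applying both steps to "owgzzhsry": "owgzzh", then "zhowgz".
(Check on "ztgmtxakojqbj": → "ztgmtxakoj" → "ojztgmtxak" ✓)

zhowgz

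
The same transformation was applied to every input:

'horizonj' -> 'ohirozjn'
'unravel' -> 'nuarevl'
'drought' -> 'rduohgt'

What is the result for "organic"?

Each output is the input with this applied: swap each adjacent pair of characters (1↔2, 3↔4, ...).
"organic" → "roaginc".

roaginc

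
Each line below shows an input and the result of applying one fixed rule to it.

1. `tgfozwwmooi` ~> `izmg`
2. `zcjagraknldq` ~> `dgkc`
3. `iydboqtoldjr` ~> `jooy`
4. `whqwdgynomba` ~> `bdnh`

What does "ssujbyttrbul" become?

ubts

The pattern: keep one character in every 3, starting at position 2 (positions 2nd, 5th, 8th, ...), then swap the first and last characters.
"ssujbyttrbul" → "ubts".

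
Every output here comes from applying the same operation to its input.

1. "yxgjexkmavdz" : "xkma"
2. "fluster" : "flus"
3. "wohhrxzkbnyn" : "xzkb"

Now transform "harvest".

The rule is to move the last 3 characters to the front (rotate right by 3), then keep only the last 4 characters.
For "harvest" the result is "harv".
(Check on "fluster": → "terflus" → "flus" ✓)

harv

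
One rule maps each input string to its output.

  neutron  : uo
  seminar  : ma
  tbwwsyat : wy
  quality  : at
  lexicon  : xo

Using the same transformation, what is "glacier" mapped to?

The transformation: keep one character in every 3, starting at position 3 (positions 3rd, 6th, 9th, ...).
Applying that to "glacier" gives "ae".

ae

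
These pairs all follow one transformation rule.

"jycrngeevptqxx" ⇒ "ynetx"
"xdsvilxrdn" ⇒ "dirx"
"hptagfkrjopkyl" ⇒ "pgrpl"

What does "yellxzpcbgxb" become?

The rule is to move the first character to the end, then keep one character in every 3, starting at position 1 (positions 1st, 4th, 7th, ...).
"yellxzpcbgxb" → "ellxzpcbgxby" → "excx".

excx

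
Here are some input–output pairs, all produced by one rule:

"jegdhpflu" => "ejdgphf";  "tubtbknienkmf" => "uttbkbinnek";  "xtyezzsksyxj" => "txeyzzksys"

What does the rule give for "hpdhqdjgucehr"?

phhddqgjcue

The rule is to delete the last 2 characters, then swap each adjacent pair of characters (1↔2, 3↔4, ...).
On "hpdhqdjgucehr" that produces "phhddqgjcue".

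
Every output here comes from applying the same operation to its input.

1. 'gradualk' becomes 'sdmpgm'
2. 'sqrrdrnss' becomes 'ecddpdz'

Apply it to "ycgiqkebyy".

What's happening: delete the last 2 characters, then shift every letter 12 places forward in the alphabet (wrapping around).
For "ycgiqkebyy", step one produces "ycgiqkeb"; step two turns that into "kosucwqn".

kosucwqn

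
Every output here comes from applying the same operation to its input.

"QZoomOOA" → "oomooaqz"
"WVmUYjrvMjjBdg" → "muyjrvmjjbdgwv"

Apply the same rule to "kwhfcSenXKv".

The rule is to move the first 2 characters to the end (rotate left by 2), then convert every letter to lowercase.
So "kwhfcSenXKv" becomes "hfcsenxkvkw".

hfcsenxkvkw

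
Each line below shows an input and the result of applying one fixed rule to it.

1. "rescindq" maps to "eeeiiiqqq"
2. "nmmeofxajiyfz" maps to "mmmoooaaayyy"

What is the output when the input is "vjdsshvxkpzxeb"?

What's happening: keep one character in every 3, starting at position 2 (positions 2nd, 5th, 8th, ...), then repeat every character 3 times.
Applying both steps to "vjdsshvxkpzxeb": "jsxzb", then "jjjsssxxxzzzbbb".

jjjsssxxxzzzbbb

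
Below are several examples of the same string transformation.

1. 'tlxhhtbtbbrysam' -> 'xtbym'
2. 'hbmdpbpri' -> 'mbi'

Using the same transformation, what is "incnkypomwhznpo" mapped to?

The transformation: keep one character in every 3, starting at position 3 (positions 3rd, 6th, 9th, ...).
For "incnkypomwhznpo" the result is "cymzo".

cymzo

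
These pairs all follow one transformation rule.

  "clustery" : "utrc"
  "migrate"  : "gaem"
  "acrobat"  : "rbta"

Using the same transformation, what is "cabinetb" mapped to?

The rule is to keep every other character starting from the first (positions 1st, 3rd, 5th, ...), then move the first character to the end.
Doing the same to "cabinetb": "bntc".

bntc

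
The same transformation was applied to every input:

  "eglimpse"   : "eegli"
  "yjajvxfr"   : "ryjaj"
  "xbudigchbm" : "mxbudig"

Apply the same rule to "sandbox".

xsan

The transformation: move the last character to the front, then delete the last 3 characters.
Applying both steps to "sandbox": "xsandbo", then "xsan".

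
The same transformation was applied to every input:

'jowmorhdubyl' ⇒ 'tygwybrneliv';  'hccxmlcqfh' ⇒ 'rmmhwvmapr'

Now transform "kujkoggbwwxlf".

The pattern: shift every letter 10 places forward in the alphabet (wrapping around).
So "kujkoggbwwxlf" becomes "uetuyqqlgghvp".

uetuyqqlgghvp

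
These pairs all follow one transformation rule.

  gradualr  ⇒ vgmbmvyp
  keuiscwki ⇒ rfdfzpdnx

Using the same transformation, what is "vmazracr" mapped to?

vxmqhvum

The transformation: move the last 3 characters to the front (rotate right by 3), then shift every letter 5 places backward in the alphabet (wrapping around).
Starting from "vmazracr": after the first operation, "acrvmazr"; after the second, "vxmqhvum".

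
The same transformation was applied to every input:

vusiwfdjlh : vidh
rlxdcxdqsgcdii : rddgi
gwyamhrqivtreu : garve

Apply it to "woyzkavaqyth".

wzvy

The rule is to keep one character in every 3, starting at position 1 (positions 1st, 4th, 7th, ...).
Applying that to "woyzkavaqyth" gives "wzvy".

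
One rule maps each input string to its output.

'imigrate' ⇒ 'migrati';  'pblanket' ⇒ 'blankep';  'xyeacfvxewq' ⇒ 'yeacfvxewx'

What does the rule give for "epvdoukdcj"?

pvdoukdce

The rule is to delete the last character, then move the first character to the end.
Applying both steps to "epvdoukdcj": "epvdoukdc", then "pvdoukdce".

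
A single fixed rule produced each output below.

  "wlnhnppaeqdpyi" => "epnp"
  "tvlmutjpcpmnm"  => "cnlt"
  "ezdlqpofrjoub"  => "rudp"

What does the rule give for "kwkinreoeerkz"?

ekkr

Looking at the pairs, the operation is to keep one character in every 3, starting at position 3 (positions 3rd, 6th, 9th, ...), then move the first 2 characters to the end (rotate left by 2).
Applying both steps to "kwkinreoeerkz": "krek", then "ekkr".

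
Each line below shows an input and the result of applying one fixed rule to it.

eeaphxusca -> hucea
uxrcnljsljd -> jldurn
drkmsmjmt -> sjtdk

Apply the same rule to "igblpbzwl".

pzlib

The transformation: keep every other character starting from the first (positions 1st, 3rd, 5th, ...), then move the last 3 characters to the front (rotate right by 3).
For "igblpbzwl", step one produces "ibpzl"; step two turns that into "pzlib".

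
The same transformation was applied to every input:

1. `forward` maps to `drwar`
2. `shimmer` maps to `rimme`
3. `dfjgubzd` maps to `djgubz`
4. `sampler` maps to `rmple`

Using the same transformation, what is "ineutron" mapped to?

neutro

Each output is the input with this applied: delete the first 2 characters, then move the last character to the front.
Applying both steps to "ineutron": "eutron", then "neutro".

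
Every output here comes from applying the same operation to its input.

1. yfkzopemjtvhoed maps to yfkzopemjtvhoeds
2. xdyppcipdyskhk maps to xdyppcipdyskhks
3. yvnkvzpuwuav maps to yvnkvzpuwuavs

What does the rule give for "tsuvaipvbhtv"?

Rule — append "s".
On "tsuvaipvbhtv" that produces "tsuvaipvbhtvs".

tsuvaipvbhtvs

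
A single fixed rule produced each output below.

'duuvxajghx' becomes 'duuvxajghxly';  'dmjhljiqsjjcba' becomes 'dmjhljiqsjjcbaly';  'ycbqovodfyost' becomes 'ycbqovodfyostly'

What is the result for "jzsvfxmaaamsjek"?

Each output is the input with this applied: append "ly".
For "jzsvfxmaaamsjek" the result is "jzsvfxmaaamsjekly".

jzsvfxmaaamsjekly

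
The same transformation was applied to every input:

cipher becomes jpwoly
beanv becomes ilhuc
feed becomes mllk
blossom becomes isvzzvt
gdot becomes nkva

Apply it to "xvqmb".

ecxti

The rule is to shift every letter 7 places forward in the alphabet (wrapping around).
"xvqmb" → "ecxti".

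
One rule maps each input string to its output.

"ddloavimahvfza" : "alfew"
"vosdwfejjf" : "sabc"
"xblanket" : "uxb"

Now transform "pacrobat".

In each case the input is transformed by: shift every letter 3 places backward in the alphabet (wrapping around), then keep one character in every 3, starting at position 1 (positions 1st, 4th, 7th, ...).
For "pacrobat", step one produces "mxzolyxq"; step two turns that into "mox".

mox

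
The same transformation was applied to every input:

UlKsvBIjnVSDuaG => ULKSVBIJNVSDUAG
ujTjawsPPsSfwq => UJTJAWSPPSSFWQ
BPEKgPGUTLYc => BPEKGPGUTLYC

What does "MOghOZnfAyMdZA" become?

The rule is to convert every letter to uppercase.
"MOghOZnfAyMdZA" → "MOGHOZNFAYMDZA".

MOGHOZNFAYMDZA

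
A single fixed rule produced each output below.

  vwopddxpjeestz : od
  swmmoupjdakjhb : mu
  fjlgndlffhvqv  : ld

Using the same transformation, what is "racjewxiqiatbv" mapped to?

cw

The rule is to keep one character in every 3, starting at position 3 (positions 3rd, 6th, 9th, ...), then delete the last 2 characters.
Working it through for "racjewxiqiatbv": intermediate "cwqt", final "cw".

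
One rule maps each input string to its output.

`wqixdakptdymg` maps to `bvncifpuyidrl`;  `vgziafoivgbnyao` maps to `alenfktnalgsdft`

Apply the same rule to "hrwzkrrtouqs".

mwbepwwytzvx

Each output is the input with this applied: shift every letter 5 places forward in the alphabet (wrapping around).
"hrwzkrrtouqs" → "mwbepwwytzvx".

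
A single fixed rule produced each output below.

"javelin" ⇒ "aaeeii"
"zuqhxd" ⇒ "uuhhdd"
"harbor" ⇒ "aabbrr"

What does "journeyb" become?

The pattern: keep every other character starting from the second (positions 2nd, 4th, 6th, ...), then double every character.
On "journeyb": the first step gives "oreb", and the second then gives "oorreebb".

oorreebb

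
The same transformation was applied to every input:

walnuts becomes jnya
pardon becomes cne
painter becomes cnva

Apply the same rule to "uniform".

What's happening: shift every letter 13 places forward in the alphabet (wrapping around) — i.e. ROT13, then delete the last 3 characters.
On "uniform": the first step gives "havsbez", and the second then gives "havs".
(Check on "walnuts": → "jnyahgf" → "jnya" ✓)

havs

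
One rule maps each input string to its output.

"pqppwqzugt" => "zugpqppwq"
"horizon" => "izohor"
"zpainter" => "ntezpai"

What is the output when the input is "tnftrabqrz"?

The rule is to delete the last character, then move the last 3 characters to the front (rotate right by 3).
For "tnftrabqrz", step one produces "tnftrabqr"; step two turns that into "bqrtnftra".
(Check on "horizon": → "horizo" → "izohor" ✓)

bqrtnftra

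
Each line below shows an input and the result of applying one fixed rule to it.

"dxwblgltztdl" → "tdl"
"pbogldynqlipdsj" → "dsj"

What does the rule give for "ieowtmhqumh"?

The pattern: keep only the last 3 characters.
Applying that to "ieowtmhqumh" gives "umh".

umh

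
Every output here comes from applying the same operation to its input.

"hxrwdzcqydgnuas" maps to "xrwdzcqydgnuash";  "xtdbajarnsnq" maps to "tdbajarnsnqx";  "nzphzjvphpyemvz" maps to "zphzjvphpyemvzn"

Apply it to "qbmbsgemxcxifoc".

Each output is the input with this applied: move the first character to the end.
Doing the same to "qbmbsgemxcxifoc": "bmbsgemxcxifocq".

bmbsgemxcxifocq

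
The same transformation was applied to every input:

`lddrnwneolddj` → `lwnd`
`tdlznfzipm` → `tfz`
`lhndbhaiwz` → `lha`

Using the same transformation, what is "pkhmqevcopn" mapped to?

pevn

The pattern: swap each adjacent pair of characters (1↔2, 3↔4, ...), then keep one character in every 3, starting at position 2 (positions 2nd, 5th, 8th, ...).
Starting from "pkhmqevcopn": after the first operation, "kpmheqcvpon"; after the second, "pevn".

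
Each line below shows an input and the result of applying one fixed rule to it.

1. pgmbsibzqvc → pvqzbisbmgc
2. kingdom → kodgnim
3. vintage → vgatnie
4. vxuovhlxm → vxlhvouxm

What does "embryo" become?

eyrbmo

The transformation: swap the first and last characters, then reverse the string.
Applying both steps to "embryo": "ombrye", then "eyrbmo".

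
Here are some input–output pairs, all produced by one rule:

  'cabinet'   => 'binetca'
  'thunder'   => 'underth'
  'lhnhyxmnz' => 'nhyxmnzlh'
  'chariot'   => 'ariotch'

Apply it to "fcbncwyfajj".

Each output is the input with this applied: move the first 2 characters to the end (rotate left by 2).
Doing the same to "fcbncwyfajj": "bncwyfajjfc".

bncwyfajjfc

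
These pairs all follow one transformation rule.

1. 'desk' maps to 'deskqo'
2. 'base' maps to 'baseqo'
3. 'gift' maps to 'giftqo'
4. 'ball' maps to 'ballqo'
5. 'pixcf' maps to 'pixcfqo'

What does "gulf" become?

gulfqo

The rule is to append "qo".
On "gulf" that produces "gulfqo".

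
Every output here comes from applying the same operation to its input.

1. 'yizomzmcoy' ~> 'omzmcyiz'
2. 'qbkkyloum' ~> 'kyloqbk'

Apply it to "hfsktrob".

The rule is to delete the last 2 characters, then move the first 3 characters to the end (rotate left by 3).
Working it through for "hfsktrob": intermediate "hfsktr", final "ktrhfs".
(Check on "qbkkyloum": → "qbkkylo" → "kyloqbk" ✓)

ktrhfs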